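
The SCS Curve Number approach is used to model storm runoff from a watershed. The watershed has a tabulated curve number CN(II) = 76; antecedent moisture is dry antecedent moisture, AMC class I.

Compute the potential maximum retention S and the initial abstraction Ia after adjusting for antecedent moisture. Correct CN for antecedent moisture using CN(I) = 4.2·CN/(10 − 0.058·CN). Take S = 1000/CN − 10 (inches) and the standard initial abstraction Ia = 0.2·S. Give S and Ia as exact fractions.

S = 1000/133 in ≈ 7.519 in; Ia = 200/133 in ≈ 1.504 in

Dry (AMC I): CN(I) = 4.2·76/(10 − 0.058·76) = (1596/5)/(699/125) = 13300/233 ≈ 57.082
S = 1000/(13300/233) − 10 = 1000/133 in ≈ 7.519 in
Ia = 0.2·(1000/133) = 200/133 in ≈ 1.504 in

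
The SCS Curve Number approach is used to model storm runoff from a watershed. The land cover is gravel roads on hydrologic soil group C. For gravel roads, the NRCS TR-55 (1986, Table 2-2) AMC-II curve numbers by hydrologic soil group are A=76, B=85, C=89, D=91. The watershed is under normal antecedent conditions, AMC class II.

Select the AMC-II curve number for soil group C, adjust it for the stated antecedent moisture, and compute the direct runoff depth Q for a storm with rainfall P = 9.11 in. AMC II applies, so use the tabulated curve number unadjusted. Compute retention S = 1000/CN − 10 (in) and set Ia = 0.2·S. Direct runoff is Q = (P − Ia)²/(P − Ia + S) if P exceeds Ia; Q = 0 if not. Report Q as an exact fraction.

NRCS table: gravel roads, soil group C → CN(II) = 89
CN(II) = 89; AMC II needs no correction.
Max retention: S = 1000/89 − 10 = 110/89 in (≈ 1.236 in)
Ia = 0.2·(110/89) = 22/89 in ≈ 0.247 in
Excess rainfall: 9.110 − 0.247 = 8.863 in; P > Ia so Q > 0
Q: (78879/8900)² ÷ (89879/8900) = 6221896641/799923100 in (≈ 7.778 in)

Q = 6221896641/799923100 in ≈ 7.778 in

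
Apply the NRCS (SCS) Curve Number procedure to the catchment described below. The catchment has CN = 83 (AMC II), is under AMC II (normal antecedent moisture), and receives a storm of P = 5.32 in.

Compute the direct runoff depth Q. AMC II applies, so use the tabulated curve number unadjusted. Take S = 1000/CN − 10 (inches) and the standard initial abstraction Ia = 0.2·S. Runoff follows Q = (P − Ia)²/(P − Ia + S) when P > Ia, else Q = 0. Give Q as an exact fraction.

Average conditions: CN = 83 (no AMC adjustment).
S = 1000/83 − 10 = 170/83 in ≈ 2.048 in
Initial abstraction Ia = S/5 = (170/83)/5 = 34/83 ≈ 0.410 in
P − Ia = 5.320 − 0.410 = 10189/2075 ≈ 4.910 in (> 0, runoff occurs)
Q = (10189/2075)²/((10189/2075) + 170/83) = (103815721/4305625)/(14439/2075) = 103815721/29960925 in ≈ 3.465 in

Q = 103815721/29960925 in ≈ 3.465 in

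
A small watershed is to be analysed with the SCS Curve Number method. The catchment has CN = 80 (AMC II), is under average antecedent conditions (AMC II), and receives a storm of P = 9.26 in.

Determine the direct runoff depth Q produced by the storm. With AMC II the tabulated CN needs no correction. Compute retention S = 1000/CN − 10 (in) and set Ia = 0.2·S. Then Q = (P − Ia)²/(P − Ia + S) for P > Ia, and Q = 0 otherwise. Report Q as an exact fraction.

AMC II — tabulated CN = 80 applies directly.
S = 1000/80 − 10 = 5/2 in ≈ 2.500 in
Ia = 0.2S: 0.2·2.500 = 0.500 in (exactly 1/2)
Excess rainfall: 9.260 − 0.500 = 8.760 in; P > Ia so Q > 0
Runoff Q = (P−Ia)²/(P−Ia+S) = (8.760)²/(8.760+2.500) = 95922/14075 ≈ 6.815 in

Q = 95922/14075 in ≈ 6.815 in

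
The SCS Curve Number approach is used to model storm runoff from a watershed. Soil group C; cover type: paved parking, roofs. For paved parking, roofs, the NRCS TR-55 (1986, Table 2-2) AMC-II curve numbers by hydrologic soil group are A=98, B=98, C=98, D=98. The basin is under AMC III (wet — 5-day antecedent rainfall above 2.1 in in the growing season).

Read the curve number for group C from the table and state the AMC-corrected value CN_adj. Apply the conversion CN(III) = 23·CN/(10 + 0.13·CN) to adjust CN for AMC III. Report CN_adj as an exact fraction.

CN_adj = 112700/1137 ≈ 99.120

NRCS table: paved parking, roofs, soil group C → CN(II) = 98
CN(III) from CN(II)=98: (23·98)/(10 + 0.13·98) = 112700/1137 ≈ 99.120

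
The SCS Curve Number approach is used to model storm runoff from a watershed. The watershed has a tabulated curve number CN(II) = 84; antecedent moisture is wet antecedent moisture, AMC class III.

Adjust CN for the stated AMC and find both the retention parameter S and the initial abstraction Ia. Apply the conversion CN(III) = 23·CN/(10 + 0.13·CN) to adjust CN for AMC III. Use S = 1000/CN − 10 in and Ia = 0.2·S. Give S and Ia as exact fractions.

Adjust CN=84 to AMC III: 23·84/(10 + 0.13·84) → 1932 ÷ (523/25) = 48300/523 ≈ 92.352
Retention S: 1000/CN − 10 with CN=92.352 → S = 400/483 ≈ 0.828 in
Ia = 0.2S: 0.2·0.828 = 0.166 in (exactly 80/483)

S = 400/483 in ≈ 0.828 in; Ia = 80/483 in ≈ 0.166 in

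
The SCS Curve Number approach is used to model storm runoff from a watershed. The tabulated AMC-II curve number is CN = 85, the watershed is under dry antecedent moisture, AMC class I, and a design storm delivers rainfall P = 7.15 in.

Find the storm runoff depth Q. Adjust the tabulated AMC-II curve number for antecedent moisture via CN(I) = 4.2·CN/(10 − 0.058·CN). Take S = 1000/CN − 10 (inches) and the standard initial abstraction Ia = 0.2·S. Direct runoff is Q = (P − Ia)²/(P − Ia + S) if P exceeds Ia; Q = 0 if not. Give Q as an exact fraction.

Adjust CN=85 to AMC I: 4.2·85/(10 − 0.058·85) → 357 ÷ (507/100) = 11900/169 ≈ 70.414
Max retention: S = 1000/(11900/169) − 10 = 500/119 in (≈ 4.202 in)
Ia = 0.2·(500/119) = 100/119 in ≈ 0.840 in
Since P=7.150 > Ia=0.840: effective rainfall P−Ia = 15017/2380 in
Q = (15017/2380)²/((15017/2380) + 500/119) = (225510289/5664400)/(25017/2380) = 225510289/59540460 in ≈ 3.788 in

Q = 225510289/59540460 in ≈ 3.788 in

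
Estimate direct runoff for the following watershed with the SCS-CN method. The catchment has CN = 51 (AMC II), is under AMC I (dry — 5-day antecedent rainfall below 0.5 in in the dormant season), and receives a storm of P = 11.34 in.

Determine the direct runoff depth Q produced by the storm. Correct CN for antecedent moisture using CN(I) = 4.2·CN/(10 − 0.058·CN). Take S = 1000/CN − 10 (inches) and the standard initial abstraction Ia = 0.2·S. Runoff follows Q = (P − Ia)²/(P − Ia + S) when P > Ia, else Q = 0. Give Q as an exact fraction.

Q = 382595143/247806450 in ≈ 1.544 in

Adjust CN=51 to AMC I: 4.2·51/(10 − 0.058·51) → (1071/5) ÷ (3521/500) = 15300/503 ≈ 30.417
Max retention: S = 1000/(15300/503) − 10 = 3500/153 in (≈ 22.876 in)
Initial abstraction Ia = S/5 = (3500/153)/5 = 700/153 ≈ 4.575 in
P − Ia = 11.340 − 4.575 = 51751/7650 ≈ 6.765 in (> 0, runoff occurs)
Q: (51751/7650)² ÷ (226751/7650) = 382595143/247806450 in (≈ 1.544 in)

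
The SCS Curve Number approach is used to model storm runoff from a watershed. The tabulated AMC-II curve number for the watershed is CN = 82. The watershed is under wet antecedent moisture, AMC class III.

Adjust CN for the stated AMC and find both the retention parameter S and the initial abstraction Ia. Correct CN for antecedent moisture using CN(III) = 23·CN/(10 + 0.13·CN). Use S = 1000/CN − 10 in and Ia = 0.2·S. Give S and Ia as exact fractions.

S = 900/943 in ≈ 0.954 in; Ia = 180/943 in ≈ 0.191 in

Adjust CN=82 to AMC III: 23·82/(10 + 0.13·82) → 1886 ÷ (1033/50) = 94300/1033 ≈ 91.288
S = 1000/(94300/1033) − 10 = 900/943 in ≈ 0.954 in
Ia = 0.2S: 0.2·0.954 = 0.191 in (exactly 180/943)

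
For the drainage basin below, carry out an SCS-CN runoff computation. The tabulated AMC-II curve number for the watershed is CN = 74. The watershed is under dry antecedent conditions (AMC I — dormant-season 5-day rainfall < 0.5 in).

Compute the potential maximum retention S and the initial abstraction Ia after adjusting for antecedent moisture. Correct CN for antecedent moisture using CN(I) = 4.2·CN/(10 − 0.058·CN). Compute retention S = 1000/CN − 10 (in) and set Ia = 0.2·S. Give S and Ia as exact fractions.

S = 6500/777 in ≈ 8.366 in; Ia = 1300/777 in ≈ 1.673 in

Adjust CN=74 to AMC I: 4.2·74/(10 − 0.058·74) → (1554/5) ÷ (1427/250) = 77700/1427 ≈ 54.450
S = 1000/(77700/1427) − 10 = 6500/777 in ≈ 8.366 in
Initial abstraction Ia = S/5 = (6500/777)/5 = 1300/777 ≈ 1.673 in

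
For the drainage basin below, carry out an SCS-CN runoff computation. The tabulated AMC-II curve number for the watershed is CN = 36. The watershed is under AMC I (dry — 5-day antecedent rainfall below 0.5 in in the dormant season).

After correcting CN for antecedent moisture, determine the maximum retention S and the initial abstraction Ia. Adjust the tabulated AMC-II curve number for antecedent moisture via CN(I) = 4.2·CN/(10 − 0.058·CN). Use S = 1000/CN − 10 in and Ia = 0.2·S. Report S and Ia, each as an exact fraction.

S = 8000/189 in ≈ 42.328 in; Ia = 1600/189 in ≈ 8.466 in

CN(I) from CN(II)=36: (4.2·36)/(10 − 0.058·36) = 18900/989 ≈ 19.110
S = 1000/(18900/989) − 10 = 8000/189 in ≈ 42.328 in
Ia = 0.2S: 0.2·42.328 = 8.466 in (exactly 1600/189)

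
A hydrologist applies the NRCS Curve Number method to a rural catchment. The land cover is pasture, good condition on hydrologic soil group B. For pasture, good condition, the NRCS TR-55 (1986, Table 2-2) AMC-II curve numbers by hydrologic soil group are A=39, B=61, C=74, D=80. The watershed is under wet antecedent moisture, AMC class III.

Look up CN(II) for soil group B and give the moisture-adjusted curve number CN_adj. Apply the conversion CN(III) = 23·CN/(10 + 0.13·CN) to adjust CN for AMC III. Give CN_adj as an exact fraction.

CN_adj = 140300/1793 ≈ 78.249

NRCS table: pasture, good condition, soil group B → CN(II) = 61
Wet (AMC III): CN(III) = 23·61/(10 + 0.13·61) = 1403/(1793/100) = 140300/1793 ≈ 78.249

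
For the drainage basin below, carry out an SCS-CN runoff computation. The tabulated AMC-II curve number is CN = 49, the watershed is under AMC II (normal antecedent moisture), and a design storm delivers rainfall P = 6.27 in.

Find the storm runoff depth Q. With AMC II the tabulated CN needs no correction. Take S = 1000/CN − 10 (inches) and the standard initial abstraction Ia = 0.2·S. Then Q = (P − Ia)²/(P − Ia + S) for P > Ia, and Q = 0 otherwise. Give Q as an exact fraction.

CN(II) = 49; AMC II needs no correction.
Max retention: S = 1000/49 − 10 = 510/49 in (≈ 10.408 in)
Initial abstraction Ia = S/5 = (510/49)/5 = 102/49 ≈ 2.082 in
Since P=6.270 > Ia=2.082: effective rainfall P−Ia = 20523/4900 in
Q = (20523/4900)²/((20523/4900) + 510/49) = (421193529/24010000)/(71523/4900) = 46799281/38940300 in ≈ 1.202 in

Q = 46799281/38940300 in ≈ 1.202 in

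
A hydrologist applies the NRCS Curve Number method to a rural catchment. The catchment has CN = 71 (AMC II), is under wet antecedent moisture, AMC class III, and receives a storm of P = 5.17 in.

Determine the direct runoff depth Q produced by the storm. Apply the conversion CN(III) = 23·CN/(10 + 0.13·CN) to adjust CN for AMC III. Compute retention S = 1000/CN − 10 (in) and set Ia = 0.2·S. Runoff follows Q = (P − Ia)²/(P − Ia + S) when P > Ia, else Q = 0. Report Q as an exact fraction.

CN(III) from CN(II)=71: (23·71)/(10 + 0.13·71) = 163300/1923 ≈ 84.919
Retention S: 1000/CN − 10 with CN=84.919 → S = 2900/1633 ≈ 1.776 in
Initial abstraction Ia = S/5 = (2900/1633)/5 = 580/1633 ≈ 0.355 in
P − Ia = 5.170 − 0.355 = 786261/163300 ≈ 4.815 in (> 0, runoff occurs)
Q: (786261/163300)² ÷ (1076261/163300) = 618206360121/175753421300 in (≈ 3.517 in)

Q = 618206360121/175753421300 in ≈ 3.517 in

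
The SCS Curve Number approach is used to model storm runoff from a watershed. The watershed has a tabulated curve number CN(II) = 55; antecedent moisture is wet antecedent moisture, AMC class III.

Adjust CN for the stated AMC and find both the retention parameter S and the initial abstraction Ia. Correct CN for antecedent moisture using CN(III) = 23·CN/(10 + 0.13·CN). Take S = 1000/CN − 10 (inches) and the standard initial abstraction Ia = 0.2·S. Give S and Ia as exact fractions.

Adjust CN=55 to AMC III: 23·55/(10 + 0.13·55) → 1265 ÷ (343/20) = 25300/343 ≈ 73.761
Retention S: 1000/CN − 10 with CN=73.761 → S = 900/253 ≈ 3.557 in
Ia = 0.2S: 0.2·3.557 = 0.711 in (exactly 180/253)

S = 900/253 in ≈ 3.557 in; Ia = 180/253 in ≈ 0.711 in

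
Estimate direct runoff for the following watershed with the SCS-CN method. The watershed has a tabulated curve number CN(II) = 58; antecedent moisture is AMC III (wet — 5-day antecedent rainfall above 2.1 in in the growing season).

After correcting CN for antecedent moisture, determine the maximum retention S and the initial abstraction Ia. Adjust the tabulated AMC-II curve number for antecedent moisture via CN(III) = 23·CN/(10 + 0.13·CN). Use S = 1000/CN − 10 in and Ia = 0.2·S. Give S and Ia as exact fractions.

S = 2100/667 in ≈ 3.148 in; Ia = 420/667 in ≈ 0.630 in

Wet (AMC III): CN(III) = 23·58/(10 + 0.13·58) = 1334/(877/50) = 66700/877 ≈ 76.055
S = 1000/(66700/877) − 10 = 2100/667 in ≈ 3.148 in
Ia = 0.2·(2100/667) = 420/667 in ≈ 0.630 in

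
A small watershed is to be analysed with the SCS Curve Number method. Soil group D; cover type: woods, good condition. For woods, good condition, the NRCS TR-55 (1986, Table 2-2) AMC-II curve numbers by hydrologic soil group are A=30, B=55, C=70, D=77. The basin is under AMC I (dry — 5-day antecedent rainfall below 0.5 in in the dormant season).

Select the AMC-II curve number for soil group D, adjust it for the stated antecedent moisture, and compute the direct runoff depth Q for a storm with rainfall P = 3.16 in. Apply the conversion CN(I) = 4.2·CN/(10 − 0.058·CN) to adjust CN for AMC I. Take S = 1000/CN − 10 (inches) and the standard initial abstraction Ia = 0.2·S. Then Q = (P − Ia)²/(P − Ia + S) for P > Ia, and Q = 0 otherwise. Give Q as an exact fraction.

Q = 4934079049/14461760775 in ≈ 0.341 in

NRCS table: woods, good condition, soil group D → CN(II) = 77
Adjust CN=77 to AMC I: 4.2·77/(10 − 0.058·77) → (1617/5) ÷ (2767/500) = 161700/2767 ≈ 58.439
S = 1000/(161700/2767) − 10 = 11500/1617 in ≈ 7.112 in
Ia = 0.2·(11500/1617) = 2300/1617 in ≈ 1.422 in
Since P=3.160 > Ia=1.422: effective rainfall P−Ia = 70243/40425 in
Q: (70243/40425)² ÷ (357743/40425) = 4934079049/14461760775 in (≈ 0.341 in)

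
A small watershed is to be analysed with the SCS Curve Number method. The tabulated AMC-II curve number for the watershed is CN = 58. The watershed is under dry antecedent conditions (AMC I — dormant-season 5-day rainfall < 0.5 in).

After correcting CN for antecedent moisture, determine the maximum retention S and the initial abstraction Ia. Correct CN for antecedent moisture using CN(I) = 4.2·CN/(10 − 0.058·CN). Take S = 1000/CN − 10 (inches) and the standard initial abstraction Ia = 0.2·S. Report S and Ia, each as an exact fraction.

S = 500/29 in ≈ 17.241 in; Ia = 100/29 in ≈ 3.448 in

CN(I) from CN(II)=58: (4.2·58)/(10 − 0.058·58) = 2900/79 ≈ 36.709
S = 1000/(2900/79) − 10 = 500/29 in ≈ 17.241 in
Ia = 0.2S: 0.2·17.241 = 3.448 in (exactly 100/29)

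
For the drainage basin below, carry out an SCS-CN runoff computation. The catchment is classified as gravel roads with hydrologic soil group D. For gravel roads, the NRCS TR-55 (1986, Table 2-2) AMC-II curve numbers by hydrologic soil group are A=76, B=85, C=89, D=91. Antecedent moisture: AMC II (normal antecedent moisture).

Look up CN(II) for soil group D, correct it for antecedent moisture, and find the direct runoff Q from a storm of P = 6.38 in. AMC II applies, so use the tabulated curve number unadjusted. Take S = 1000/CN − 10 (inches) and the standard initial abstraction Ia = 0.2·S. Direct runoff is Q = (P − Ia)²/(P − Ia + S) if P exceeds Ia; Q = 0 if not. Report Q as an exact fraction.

Q = 791240641/148461950 in ≈ 5.330 in

NRCS table: gravel roads, soil group D → CN(II) = 91
AMC II — tabulated CN = 91 applies directly.
Max retention: S = 1000/91 − 10 = 90/91 in (≈ 0.989 in)
Initial abstraction Ia = S/5 = (90/91)/5 = 18/91 ≈ 0.198 in
P − Ia = 6.380 − 0.198 = 28129/4550 ≈ 6.182 in (> 0, runoff occurs)
Q: (28129/4550)² ÷ (32629/4550) = 791240641/148461950 in (≈ 5.330 in)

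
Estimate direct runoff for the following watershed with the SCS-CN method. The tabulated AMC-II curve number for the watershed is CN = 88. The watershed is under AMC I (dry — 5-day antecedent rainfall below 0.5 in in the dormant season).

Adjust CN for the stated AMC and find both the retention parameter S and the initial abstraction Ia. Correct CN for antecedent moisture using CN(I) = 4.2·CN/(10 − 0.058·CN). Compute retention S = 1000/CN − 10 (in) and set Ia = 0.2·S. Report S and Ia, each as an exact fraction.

CN(I) from CN(II)=88: (4.2·88)/(10 − 0.058·88) = 3850/51 ≈ 75.490
Max retention: S = 1000/(3850/51) − 10 = 250/77 in (≈ 3.247 in)
Ia = 0.2S: 0.2·3.247 = 0.649 in (exactly 50/77)

S = 250/77 in ≈ 3.247 in; Ia = 50/77 in ≈ 0.649 in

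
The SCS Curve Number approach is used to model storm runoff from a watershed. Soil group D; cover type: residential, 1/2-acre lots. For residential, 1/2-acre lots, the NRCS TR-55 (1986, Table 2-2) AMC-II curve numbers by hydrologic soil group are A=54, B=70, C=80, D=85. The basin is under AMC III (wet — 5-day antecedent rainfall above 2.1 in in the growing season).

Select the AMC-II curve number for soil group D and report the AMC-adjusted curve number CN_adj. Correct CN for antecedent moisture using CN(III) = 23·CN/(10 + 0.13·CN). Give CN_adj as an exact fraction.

CN_adj = 39100/421 ≈ 92.874

NRCS table: residential, 1/2-acre lots, soil group D → CN(II) = 85
Adjust CN=85 to AMC III: 23·85/(10 + 0.13·85) → 1955 ÷ (421/20) = 39100/421 ≈ 92.874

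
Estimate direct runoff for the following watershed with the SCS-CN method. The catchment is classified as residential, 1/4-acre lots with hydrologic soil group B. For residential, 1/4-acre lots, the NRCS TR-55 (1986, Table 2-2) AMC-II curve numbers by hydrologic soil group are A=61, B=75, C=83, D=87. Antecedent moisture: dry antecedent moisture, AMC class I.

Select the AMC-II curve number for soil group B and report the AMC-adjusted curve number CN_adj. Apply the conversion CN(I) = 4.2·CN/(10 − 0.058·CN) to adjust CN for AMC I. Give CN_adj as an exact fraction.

NRCS table: residential, 1/4-acre lots, soil group B → CN(II) = 75
Dry (AMC I): CN(I) = 4.2·75/(10 − 0.058·75) = 315/(113/20) = 6300/113 ≈ 55.752

CN_adj = 6300/113 ≈ 55.752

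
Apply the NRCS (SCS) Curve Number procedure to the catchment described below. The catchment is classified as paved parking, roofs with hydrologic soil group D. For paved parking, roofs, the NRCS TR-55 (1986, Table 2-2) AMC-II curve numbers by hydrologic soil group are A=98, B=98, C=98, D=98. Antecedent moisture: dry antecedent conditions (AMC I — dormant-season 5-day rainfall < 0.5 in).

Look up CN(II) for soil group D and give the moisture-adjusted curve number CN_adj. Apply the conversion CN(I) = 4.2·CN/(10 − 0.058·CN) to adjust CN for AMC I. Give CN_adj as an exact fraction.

NRCS table: paved parking, roofs, soil group D → CN(II) = 98
CN(I) from CN(II)=98: (4.2·98)/(10 − 0.058·98) = 102900/1079 ≈ 95.366

CN_adj = 102900/1079 ≈ 95.366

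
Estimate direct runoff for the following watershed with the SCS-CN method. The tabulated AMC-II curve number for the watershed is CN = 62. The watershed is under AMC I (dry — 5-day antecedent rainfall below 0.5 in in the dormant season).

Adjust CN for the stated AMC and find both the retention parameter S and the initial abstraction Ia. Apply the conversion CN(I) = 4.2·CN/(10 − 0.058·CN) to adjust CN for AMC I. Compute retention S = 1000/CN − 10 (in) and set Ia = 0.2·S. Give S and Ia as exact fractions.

CN(I) from CN(II)=62: (4.2·62)/(10 − 0.058·62) = 65100/1601 ≈ 40.662
Max retention: S = 1000/(65100/1601) − 10 = 9500/651 in (≈ 14.593 in)
Ia = 0.2S: 0.2·14.593 = 2.919 in (exactly 1900/651)

S = 9500/651 in ≈ 14.593 in; Ia = 1900/651 in ≈ 2.919 in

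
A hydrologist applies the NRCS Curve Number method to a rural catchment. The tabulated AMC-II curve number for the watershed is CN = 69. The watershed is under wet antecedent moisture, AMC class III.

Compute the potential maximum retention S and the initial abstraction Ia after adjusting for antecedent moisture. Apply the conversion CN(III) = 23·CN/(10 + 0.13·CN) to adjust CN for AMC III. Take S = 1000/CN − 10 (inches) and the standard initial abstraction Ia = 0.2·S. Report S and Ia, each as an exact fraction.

S = 3100/1587 in ≈ 1.953 in; Ia = 620/1587 in ≈ 0.391 in

Adjust CN=69 to AMC III: 23·69/(10 + 0.13·69) → 1587 ÷ (1897/100) = 158700/1897 ≈ 83.658
Retention S: 1000/CN − 10 with CN=83.658 → S = 3100/1587 ≈ 1.953 in
Initial abstraction Ia = S/5 = (3100/1587)/5 = 620/1587 ≈ 0.391 in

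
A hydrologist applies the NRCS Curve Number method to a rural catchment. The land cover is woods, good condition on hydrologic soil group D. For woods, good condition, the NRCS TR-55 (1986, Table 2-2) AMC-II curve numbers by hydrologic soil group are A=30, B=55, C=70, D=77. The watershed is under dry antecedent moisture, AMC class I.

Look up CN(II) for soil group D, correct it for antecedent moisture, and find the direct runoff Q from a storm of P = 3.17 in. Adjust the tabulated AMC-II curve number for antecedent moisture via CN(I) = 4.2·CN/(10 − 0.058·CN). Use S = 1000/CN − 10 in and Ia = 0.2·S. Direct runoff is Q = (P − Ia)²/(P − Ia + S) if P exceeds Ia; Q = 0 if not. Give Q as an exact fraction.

NRCS table: woods, good condition, soil group D → CN(II) = 77
Adjust CN=77 to AMC I: 4.2·77/(10 − 0.058·77) → (1617/5) ÷ (2767/500) = 161700/2767 ≈ 58.439
Retention S: 1000/CN − 10 with CN=58.439 → S = 11500/1617 ≈ 7.112 in
Ia = 0.2S: 0.2·7.112 = 1.422 in (exactly 2300/1617)
P − Ia = 3.170 − 1.422 = 282589/161700 ≈ 1.748 in (> 0, runoff occurs)
Runoff Q = (P−Ia)²/(P−Ia+S) = (1.748)²/(1.748+7.112) = 79856542921/231649641300 ≈ 0.345 in

Q = 79856542921/231649641300 in ≈ 0.345 in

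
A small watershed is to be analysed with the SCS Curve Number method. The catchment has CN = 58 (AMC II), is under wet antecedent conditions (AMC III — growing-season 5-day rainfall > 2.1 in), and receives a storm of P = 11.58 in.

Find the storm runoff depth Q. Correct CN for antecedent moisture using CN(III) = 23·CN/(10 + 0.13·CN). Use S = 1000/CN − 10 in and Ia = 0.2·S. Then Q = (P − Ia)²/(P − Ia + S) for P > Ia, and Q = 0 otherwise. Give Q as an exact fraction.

Q = 44455309083/5226978850 in ≈ 8.505 in

Wet (AMC III): CN(III) = 23·58/(10 + 0.13·58) = 1334/(877/50) = 66700/877 ≈ 76.055
Retention S: 1000/CN − 10 with CN=76.055 → S = 2100/667 ≈ 3.148 in
Ia = 0.2·(2100/667) = 420/667 in ≈ 0.630 in
P − Ia = 11.580 − 0.630 = 365193/33350 ≈ 10.950 in (> 0, runoff occurs)
Q = (365193/33350)²/((365193/33350) + 2100/667) = (133365927249/1112222500)/(470193/33350) = 44455309083/5226978850 in ≈ 8.505 in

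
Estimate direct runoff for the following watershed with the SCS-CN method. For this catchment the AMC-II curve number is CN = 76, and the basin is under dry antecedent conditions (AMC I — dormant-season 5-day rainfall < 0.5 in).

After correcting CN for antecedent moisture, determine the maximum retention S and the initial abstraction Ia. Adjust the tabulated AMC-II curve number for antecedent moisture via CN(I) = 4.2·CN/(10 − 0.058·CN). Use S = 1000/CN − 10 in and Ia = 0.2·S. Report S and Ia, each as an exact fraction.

Dry (AMC I): CN(I) = 4.2·76/(10 − 0.058·76) = (1596/5)/(699/125) = 13300/233 ≈ 57.082
Retention S: 1000/CN − 10 with CN=57.082 → S = 1000/133 ≈ 7.519 in
Initial abstraction Ia = S/5 = (1000/133)/5 = 200/133 ≈ 1.504 in

S = 1000/133 in ≈ 7.519 in; Ia = 200/133 in ≈ 1.504 in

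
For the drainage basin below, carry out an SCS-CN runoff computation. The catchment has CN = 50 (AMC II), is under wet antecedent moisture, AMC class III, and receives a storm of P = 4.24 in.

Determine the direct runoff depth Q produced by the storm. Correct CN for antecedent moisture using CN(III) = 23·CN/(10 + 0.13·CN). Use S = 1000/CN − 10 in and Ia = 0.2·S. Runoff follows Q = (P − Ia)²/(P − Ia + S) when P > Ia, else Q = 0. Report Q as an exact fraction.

Q = 1877922/1275925 in ≈ 1.472 in

Wet (AMC III): CN(III) = 23·50/(10 + 0.13·50) = 1150/(33/2) = 2300/33 ≈ 69.697
Retention S: 1000/CN − 10 with CN=69.697 → S = 100/23 ≈ 4.348 in
Ia = 0.2·(100/23) = 20/23 in ≈ 0.870 in
P − Ia = 4.240 − 0.870 = 1938/575 ≈ 3.370 in (> 0, runoff occurs)
Q: (1938/575)² ÷ (4438/575) = 1877922/1275925 in (≈ 1.472 in)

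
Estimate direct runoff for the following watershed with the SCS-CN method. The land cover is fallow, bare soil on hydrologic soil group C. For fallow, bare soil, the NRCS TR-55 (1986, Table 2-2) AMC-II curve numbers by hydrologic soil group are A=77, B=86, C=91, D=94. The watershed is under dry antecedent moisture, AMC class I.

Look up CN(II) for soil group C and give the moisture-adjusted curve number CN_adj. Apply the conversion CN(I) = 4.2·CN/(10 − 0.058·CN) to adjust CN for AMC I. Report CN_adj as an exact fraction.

CN_adj = 63700/787 ≈ 80.940

NRCS table: fallow, bare soil, soil group C → CN(II) = 91
CN(I) from CN(II)=91: (4.2·91)/(10 − 0.058·91) = 63700/787 ≈ 80.940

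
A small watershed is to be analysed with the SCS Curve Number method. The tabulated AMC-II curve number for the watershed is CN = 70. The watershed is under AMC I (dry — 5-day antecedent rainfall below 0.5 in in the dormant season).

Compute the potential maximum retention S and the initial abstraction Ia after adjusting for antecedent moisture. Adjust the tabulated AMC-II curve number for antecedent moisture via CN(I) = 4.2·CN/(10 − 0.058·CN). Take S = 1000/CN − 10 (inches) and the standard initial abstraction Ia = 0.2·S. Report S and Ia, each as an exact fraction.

S = 500/49 in ≈ 10.204 in; Ia = 100/49 in ≈ 2.041 in

CN(I) from CN(II)=70: (4.2·70)/(10 − 0.058·70) = 4900/99 ≈ 49.495
Retention S: 1000/CN − 10 with CN=49.495 → S = 500/49 ≈ 10.204 in
Ia = 0.2S: 0.2·10.204 = 2.041 in (exactly 100/49)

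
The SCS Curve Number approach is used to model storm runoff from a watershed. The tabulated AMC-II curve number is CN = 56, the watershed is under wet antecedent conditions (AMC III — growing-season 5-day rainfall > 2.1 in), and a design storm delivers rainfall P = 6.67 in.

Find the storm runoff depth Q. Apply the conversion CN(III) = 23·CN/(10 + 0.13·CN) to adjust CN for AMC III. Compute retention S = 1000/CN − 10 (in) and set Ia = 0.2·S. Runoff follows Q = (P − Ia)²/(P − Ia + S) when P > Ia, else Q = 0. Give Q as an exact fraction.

CN(III) from CN(II)=56: (23·56)/(10 + 0.13·56) = 4025/54 ≈ 74.537
Retention S: 1000/CN − 10 with CN=74.537 → S = 550/161 ≈ 3.416 in
Ia = 0.2S: 0.2·3.416 = 0.683 in (exactly 110/161)
P − Ia = 6.670 − 0.683 = 96387/16100 ≈ 5.987 in (> 0, runoff occurs)
Runoff Q = (P−Ia)²/(P−Ia+S) = (5.987)²/(5.987+3.416) = 9290453769/2437330700 ≈ 3.812 in

Q = 9290453769/2437330700 in ≈ 3.812 in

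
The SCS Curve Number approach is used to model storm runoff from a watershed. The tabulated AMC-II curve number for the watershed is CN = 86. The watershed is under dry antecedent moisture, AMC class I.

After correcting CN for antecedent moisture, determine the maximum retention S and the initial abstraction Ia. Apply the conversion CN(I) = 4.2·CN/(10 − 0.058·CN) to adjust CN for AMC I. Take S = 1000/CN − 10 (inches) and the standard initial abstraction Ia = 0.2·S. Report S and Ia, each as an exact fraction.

Adjust CN=86 to AMC I: 4.2·86/(10 − 0.058·86) → (1806/5) ÷ (1253/250) = 12900/179 ≈ 72.067
Max retention: S = 1000/(12900/179) − 10 = 500/129 in (≈ 3.876 in)
Initial abstraction Ia = S/5 = (500/129)/5 = 100/129 ≈ 0.775 in

S = 500/129 in ≈ 3.876 in; Ia = 100/129 in ≈ 0.775 in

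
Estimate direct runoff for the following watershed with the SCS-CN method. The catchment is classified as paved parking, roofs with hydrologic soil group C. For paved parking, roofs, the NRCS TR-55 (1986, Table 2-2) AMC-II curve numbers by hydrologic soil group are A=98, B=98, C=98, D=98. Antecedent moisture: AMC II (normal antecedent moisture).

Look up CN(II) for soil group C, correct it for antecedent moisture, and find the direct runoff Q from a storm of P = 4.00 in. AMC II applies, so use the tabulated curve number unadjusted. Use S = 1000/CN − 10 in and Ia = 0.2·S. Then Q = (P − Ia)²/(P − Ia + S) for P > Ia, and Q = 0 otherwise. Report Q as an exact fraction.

NRCS table: paved parking, roofs, soil group C → CN(II) = 98
CN(II) = 98; AMC II needs no correction.
S = 1000/98 − 10 = 10/49 in ≈ 0.204 in
Ia = 0.2·(10/49) = 2/49 in ≈ 0.041 in
P − Ia = 4.000 − 0.041 = 194/49 ≈ 3.959 in (> 0, runoff occurs)
Q = (194/49)²/((194/49) + 10/49) = (37636/2401)/(204/49) = 9409/2499 in ≈ 3.765 in

Q = 9409/2499 in ≈ 3.765 in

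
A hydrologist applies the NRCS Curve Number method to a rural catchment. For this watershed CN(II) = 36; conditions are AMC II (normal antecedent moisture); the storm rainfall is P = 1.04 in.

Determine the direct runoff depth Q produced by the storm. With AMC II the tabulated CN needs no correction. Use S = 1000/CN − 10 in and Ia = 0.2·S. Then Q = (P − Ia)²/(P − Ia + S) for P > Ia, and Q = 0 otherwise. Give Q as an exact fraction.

Q = 0 in ≈ 0.000 in

Average conditions: CN = 36 (no AMC adjustment).
Max retention: S = 1000/36 − 10 = 160/9 in (≈ 17.778 in)
Initial abstraction Ia = S/5 = (160/9)/5 = 32/9 ≈ 3.556 in
P = 1.040 ≤ Ia = 3.556 in: entire storm abstracted, Q = 0.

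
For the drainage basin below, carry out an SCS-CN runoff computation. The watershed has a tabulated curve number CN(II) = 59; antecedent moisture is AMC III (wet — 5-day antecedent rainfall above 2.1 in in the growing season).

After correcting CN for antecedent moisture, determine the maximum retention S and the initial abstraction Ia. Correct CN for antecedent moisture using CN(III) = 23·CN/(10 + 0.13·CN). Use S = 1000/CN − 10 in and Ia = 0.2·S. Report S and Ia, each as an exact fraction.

S = 4100/1357 in ≈ 3.021 in; Ia = 820/1357 in ≈ 0.604 in

Wet (AMC III): CN(III) = 23·59/(10 + 0.13·59) = 1357/(1767/100) = 135700/1767 ≈ 76.797
S = 1000/(135700/1767) − 10 = 4100/1357 in ≈ 3.021 in
Ia = 0.2·(4100/1357) = 820/1357 in ≈ 0.604 in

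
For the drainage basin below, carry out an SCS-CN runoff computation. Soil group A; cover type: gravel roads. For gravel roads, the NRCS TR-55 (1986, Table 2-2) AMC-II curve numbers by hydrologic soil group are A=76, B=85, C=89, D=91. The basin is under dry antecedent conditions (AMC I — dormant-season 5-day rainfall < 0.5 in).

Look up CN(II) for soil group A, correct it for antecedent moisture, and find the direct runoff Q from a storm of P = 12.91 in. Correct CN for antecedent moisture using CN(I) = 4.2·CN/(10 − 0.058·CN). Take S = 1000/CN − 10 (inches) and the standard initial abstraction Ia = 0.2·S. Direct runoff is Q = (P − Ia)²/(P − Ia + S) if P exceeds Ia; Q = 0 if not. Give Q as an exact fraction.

NRCS table: gravel roads, soil group A → CN(II) = 76
Adjust CN=76 to AMC I: 4.2·76/(10 − 0.058·76) → (1596/5) ÷ (699/125) = 13300/233 ≈ 57.082
S = 1000/(13300/233) − 10 = 1000/133 in ≈ 7.519 in
Ia = 0.2S: 0.2·7.519 = 1.504 in (exactly 200/133)
P − Ia = 12.910 − 1.504 = 151703/13300 ≈ 11.406 in (> 0, runoff occurs)
Runoff Q = (P−Ia)²/(P−Ia+S) = (11.406)²/(11.406+7.519) = 23013800209/3347649900 ≈ 6.875 in

Q = 23013800209/3347649900 in ≈ 6.875 in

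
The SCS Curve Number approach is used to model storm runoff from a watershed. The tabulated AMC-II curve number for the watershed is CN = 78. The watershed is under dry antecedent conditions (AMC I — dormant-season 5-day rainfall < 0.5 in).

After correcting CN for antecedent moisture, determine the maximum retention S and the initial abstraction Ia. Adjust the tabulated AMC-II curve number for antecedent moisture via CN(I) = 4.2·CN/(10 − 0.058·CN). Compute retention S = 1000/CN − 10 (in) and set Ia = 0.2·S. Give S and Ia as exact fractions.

CN(I) from CN(II)=78: (4.2·78)/(10 − 0.058·78) = 81900/1369 ≈ 59.825
S = 1000/(81900/1369) − 10 = 5500/819 in ≈ 6.716 in
Ia = 0.2S: 0.2·6.716 = 1.343 in (exactly 1100/819)

S = 5500/819 in ≈ 6.716 in; Ia = 1100/819 in ≈ 1.343 in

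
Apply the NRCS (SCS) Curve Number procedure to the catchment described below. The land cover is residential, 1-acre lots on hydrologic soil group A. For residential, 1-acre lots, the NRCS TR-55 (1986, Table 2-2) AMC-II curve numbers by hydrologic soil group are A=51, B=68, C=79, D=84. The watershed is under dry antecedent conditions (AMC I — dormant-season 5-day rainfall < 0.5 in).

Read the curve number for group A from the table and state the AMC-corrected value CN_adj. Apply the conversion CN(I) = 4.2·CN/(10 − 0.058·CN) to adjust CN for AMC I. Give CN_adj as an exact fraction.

NRCS table: residential, 1-acre lots, soil group A → CN(II) = 51
CN(I) from CN(II)=51: (4.2·51)/(10 − 0.058·51) = 15300/503 ≈ 30.417

CN_adj = 15300/503 ≈ 30.417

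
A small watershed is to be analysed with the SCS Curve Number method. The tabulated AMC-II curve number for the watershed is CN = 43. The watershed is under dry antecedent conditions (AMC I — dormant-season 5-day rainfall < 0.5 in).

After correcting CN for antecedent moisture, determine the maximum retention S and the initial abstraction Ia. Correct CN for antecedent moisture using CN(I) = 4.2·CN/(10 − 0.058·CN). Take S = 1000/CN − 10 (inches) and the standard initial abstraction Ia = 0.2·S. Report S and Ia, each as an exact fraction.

Dry (AMC I): CN(I) = 4.2·43/(10 − 0.058·43) = (903/5)/(3753/500) = 30100/1251 ≈ 24.061
Retention S: 1000/CN − 10 with CN=24.061 → S = 9500/301 ≈ 31.561 in
Initial abstraction Ia = S/5 = (9500/301)/5 = 1900/301 ≈ 6.312 in

S = 9500/301 in ≈ 31.561 in; Ia = 1900/301 in ≈ 6.312 in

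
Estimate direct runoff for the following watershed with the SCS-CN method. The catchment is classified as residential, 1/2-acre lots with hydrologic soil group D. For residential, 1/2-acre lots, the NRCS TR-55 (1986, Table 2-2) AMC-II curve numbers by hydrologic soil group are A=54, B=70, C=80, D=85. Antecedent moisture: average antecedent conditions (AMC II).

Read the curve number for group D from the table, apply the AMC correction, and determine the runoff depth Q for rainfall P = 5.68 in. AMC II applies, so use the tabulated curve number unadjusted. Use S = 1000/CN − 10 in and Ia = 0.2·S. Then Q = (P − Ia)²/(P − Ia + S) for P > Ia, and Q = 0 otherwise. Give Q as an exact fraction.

NRCS table: residential, 1/2-acre lots, soil group D → CN(II) = 85
AMC II — tabulated CN = 85 applies directly.
Retention S: 1000/CN − 10 with CN=85.000 → S = 30/17 ≈ 1.765 in
Ia = 0.2S: 0.2·1.765 = 0.353 in (exactly 6/17)
P − Ia = 5.680 − 0.353 = 2264/425 ≈ 5.327 in (> 0, runoff occurs)
Q: (2264/425)² ÷ (3014/425) = 2562848/640475 in (≈ 4.001 in)

Q = 2562848/640475 in ≈ 4.001 in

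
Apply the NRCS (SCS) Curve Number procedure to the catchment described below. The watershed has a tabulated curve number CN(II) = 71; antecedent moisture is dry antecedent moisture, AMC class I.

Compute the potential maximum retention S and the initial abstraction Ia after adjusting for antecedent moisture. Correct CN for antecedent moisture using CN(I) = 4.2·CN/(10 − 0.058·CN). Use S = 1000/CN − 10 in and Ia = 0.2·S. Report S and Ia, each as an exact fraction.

Dry (AMC I): CN(I) = 4.2·71/(10 − 0.058·71) = (1491/5)/(2941/500) = 149100/2941 ≈ 50.697
Max retention: S = 1000/(149100/2941) − 10 = 14500/1491 in (≈ 9.725 in)
Ia = 0.2·(14500/1491) = 2900/1491 in ≈ 1.945 in

S = 14500/1491 in ≈ 9.725 in; Ia = 2900/1491 in ≈ 1.945 in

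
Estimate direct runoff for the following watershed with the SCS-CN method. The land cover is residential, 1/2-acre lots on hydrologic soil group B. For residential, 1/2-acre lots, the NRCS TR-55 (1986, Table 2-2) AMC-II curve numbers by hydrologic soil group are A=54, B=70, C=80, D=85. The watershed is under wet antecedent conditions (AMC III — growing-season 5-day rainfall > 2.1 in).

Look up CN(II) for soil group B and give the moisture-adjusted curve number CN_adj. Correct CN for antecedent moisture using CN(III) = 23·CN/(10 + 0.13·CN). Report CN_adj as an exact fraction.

NRCS table: residential, 1/2-acre lots, soil group B → CN(II) = 70
Wet (AMC III): CN(III) = 23·70/(10 + 0.13·70) = 1610/(191/10) = 16100/191 ≈ 84.293

CN_adj = 16100/191 ≈ 84.293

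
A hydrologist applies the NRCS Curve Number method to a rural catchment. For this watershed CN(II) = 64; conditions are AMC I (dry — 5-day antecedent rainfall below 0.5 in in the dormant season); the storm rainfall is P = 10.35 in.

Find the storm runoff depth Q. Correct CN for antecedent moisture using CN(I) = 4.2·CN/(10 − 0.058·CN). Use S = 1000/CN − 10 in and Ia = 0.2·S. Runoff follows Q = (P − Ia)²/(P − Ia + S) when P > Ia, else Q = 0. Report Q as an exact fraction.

Q = 96123/34405 in ≈ 2.794 in

Dry (AMC I): CN(I) = 4.2·64/(10 − 0.058·64) = (1344/5)/(786/125) = 5600/131 ≈ 42.748
Max retention: S = 1000/(5600/131) − 10 = 375/28 in (≈ 13.393 in)
Initial abstraction Ia = S/5 = (375/28)/5 = 75/28 ≈ 2.679 in
Excess rainfall: 10.350 − 2.679 = 7.671 in; P > Ia so Q > 0
Q = (537/70)²/((537/70) + 375/28) = (288369/4900)/(2949/140) = 96123/34405 in ≈ 2.794 in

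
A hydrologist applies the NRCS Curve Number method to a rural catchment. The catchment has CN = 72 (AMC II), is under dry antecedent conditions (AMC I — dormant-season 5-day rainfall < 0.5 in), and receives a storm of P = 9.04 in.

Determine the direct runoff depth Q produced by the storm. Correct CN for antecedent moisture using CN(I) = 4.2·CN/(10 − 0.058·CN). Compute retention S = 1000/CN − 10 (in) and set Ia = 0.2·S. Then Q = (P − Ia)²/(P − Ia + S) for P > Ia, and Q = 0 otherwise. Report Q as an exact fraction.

Q = 11770952/3746925 in ≈ 3.141 in

Dry (AMC I): CN(I) = 4.2·72/(10 − 0.058·72) = (1512/5)/(728/125) = 675/13 ≈ 51.923
Max retention: S = 1000/(675/13) − 10 = 250/27 in (≈ 9.259 in)
Ia = 0.2S: 0.2·9.259 = 1.852 in (exactly 50/27)
Excess rainfall: 9.040 − 1.852 = 7.188 in; P > Ia so Q > 0
Q: (4852/675)² ÷ (11102/675) = 11770952/3746925 in (≈ 3.141 in)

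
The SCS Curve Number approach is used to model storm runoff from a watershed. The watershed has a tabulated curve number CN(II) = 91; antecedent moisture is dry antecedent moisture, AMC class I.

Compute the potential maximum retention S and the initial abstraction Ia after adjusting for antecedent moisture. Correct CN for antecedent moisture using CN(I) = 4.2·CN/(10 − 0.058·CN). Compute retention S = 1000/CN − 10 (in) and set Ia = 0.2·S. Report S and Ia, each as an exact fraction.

Dry (AMC I): CN(I) = 4.2·91/(10 − 0.058·91) = (1911/5)/(2361/500) = 63700/787 ≈ 80.940
S = 1000/(63700/787) − 10 = 1500/637 in ≈ 2.355 in
Ia = 0.2S: 0.2·2.355 = 0.471 in (exactly 300/637)

S = 1500/637 in ≈ 2.355 in; Ia = 300/637 in ≈ 0.471 in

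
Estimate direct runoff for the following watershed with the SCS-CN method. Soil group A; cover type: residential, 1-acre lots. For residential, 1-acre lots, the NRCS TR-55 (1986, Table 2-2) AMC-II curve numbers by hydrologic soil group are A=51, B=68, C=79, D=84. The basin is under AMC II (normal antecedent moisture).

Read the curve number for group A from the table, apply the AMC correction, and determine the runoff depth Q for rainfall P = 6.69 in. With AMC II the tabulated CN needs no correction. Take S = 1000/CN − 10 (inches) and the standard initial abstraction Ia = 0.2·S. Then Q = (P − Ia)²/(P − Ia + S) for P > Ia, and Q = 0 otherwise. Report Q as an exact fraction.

NRCS table: residential, 1-acre lots, soil group A → CN(II) = 51
CN(II) = 51; AMC II needs no correction.
Max retention: S = 1000/51 − 10 = 490/51 in (≈ 9.608 in)
Ia = 0.2·(490/51) = 98/51 in ≈ 1.922 in
Excess rainfall: 6.690 − 1.922 = 4.768 in; P > Ia so Q > 0
Q: (24319/5100)² ÷ (73319/5100) = 591413761/373926900 in (≈ 1.582 in)

Q = 591413761/373926900 in ≈ 1.582 in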